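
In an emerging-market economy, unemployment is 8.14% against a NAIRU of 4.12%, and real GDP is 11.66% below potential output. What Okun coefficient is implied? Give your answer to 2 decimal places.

Okun's law: output gap = -β × (u - u*).
-11.66 = -β × (8.14 - 4.12) = -β × 4.02, so β = 11.66/4.02 = 2.90.

β ≈ 2.90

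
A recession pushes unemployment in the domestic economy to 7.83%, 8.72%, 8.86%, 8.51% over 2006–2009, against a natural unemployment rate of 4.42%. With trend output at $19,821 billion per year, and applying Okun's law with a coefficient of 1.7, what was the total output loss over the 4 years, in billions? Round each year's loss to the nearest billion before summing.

Year 2006: gap = -1.7 × (7.83 - 4.42) = -5.797%, loss ≈ 19821 × 5.797/100 ≈ 1149.
Year 2007: gap = -1.7 × (8.72 - 4.42) = -7.31%, loss ≈ 19821 × 7.31/100 ≈ 1449.
Year 2008: gap = -1.7 × (8.86 - 4.42) = -7.548%, loss ≈ 19821 × 7.548/100 ≈ 1496.
Year 2009: gap = -1.7 × (8.51 - 4.42) = -6.953%, loss ≈ 19821 × 6.953/100 ≈ 1378.
Total lost output = 1149 + 1449 + 1496 + 1378 = 5472 billion.

$5,472 billion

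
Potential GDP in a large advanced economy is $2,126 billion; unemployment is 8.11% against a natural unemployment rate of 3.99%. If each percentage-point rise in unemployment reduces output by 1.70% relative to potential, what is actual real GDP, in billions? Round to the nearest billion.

$1,977 billion

Unemployment gap = 8.11 - 3.99 = 4.12 points, so the output gap is -1.7 × 4.12 = -7.004%.
Actual GDP = 2126 × (1 - 7.004/100) = 2126 × 0.92996 ≈ 1977 billion.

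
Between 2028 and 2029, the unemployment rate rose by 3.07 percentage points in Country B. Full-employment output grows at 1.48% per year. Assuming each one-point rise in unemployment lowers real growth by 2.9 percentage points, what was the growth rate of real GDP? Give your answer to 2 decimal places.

-7.42%

Growth-rate Okun's law: g_Y = g_Y* - β × Δu.
g_Y = 1.48 - 2.9 × (3.07) = 1.48 - 8.903 = -7.423%, i.e. -7.42% to 2 d.p.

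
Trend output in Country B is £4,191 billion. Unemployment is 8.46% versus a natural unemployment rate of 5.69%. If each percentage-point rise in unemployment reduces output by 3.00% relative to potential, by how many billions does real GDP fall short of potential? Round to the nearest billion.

Output gap = -3.00 × (8.46 - 5.69) = -3 × 2.77 = -8.31%.
Actual GDP ≈ 4191 × 0.9169 ≈ 3843 billion, so the shortfall is 4191 - 3843 = 348 billion.

£348 billion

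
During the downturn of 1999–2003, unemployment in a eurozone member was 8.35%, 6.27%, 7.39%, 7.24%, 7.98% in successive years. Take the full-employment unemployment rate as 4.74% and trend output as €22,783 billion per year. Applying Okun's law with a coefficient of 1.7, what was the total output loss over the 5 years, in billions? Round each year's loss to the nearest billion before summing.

Year 1999: gap = -1.7 × (8.35 - 4.74) = -6.137%, loss ≈ 22783 × 6.137/100 ≈ 1398.
Year 2000: gap = -1.7 × (6.27 - 4.74) = -2.601%, loss ≈ 22783 × 2.601/100 ≈ 593.
Year 2001: gap = -1.7 × (7.39 - 4.74) = -4.505%, loss ≈ 22783 × 4.505/100 ≈ 1026.
Year 2002: gap = -1.7 × (7.24 - 4.74) = -4.25%, loss ≈ 22783 × 4.25/100 ≈ 968.
Year 2003: gap = -1.7 × (7.98 - 4.74) = -5.508%, loss ≈ 22783 × 5.508/100 ≈ 1255.
Total lost output = 1398 + 593 + 1026 + 968 + 1255 = 5240 billion.

€5,240 billion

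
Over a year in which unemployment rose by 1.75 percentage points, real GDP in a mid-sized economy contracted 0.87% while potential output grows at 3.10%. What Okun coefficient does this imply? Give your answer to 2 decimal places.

Growth form: g_Y = g_Y* - β × Δu, so β = (g_Y* - g_Y)/Δu.
β = (3.1 + 0.87)/1.75 = 3.97/1.75 = 2.27.

β ≈ 2.27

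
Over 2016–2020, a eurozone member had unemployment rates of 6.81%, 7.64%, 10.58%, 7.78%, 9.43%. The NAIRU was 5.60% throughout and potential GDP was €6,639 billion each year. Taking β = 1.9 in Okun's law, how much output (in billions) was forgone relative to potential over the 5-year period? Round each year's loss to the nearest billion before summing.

€1,796 billion

Year 2016: gap = -1.9 × (6.81 - 5.6) = -2.299%, loss ≈ 6639 × 2.299/100 ≈ 153.
Year 2017: gap = -1.9 × (7.64 - 5.6) = -3.876%, loss ≈ 6639 × 3.876/100 ≈ 257.
Year 2018: gap = -1.9 × (10.58 - 5.6) = -9.462%, loss ≈ 6639 × 9.462/100 ≈ 628.
Year 2019: gap = -1.9 × (7.78 - 5.6) = -4.142%, loss ≈ 6639 × 4.142/100 ≈ 275.
Year 2020: gap = -1.9 × (9.43 - 5.6) = -7.277%, loss ≈ 6639 × 7.277/100 ≈ 483.
Total lost output = 153 + 257 + 628 + 275 + 483 = 1796 billion.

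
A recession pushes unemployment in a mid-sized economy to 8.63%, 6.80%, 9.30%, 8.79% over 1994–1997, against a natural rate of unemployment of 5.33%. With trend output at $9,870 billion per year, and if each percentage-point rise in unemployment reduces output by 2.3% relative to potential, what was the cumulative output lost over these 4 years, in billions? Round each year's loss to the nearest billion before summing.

$2,769 billion

Year 1994: gap = -2.3 × (8.63 - 5.33) = -7.59%, loss ≈ 9870 × 7.59/100 ≈ 749.
Year 1995: gap = -2.3 × (6.8 - 5.33) = -3.381%, loss ≈ 9870 × 3.381/100 ≈ 334.
Year 1996: gap = -2.3 × (9.3 - 5.33) = -9.131%, loss ≈ 9870 × 9.131/100 ≈ 901.
Year 1997: gap = -2.3 × (8.79 - 5.33) = -7.958%, loss ≈ 9870 × 7.958/100 ≈ 785.
Total lost output = 749 + 334 + 901 + 785 = 2769 billion.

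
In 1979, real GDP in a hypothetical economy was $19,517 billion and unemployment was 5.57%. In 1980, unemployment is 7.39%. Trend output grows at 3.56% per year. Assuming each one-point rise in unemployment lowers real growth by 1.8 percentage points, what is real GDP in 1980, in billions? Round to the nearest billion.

$19,572 billion

Δu = 7.39 - 5.57 = 1.82 points.
Okun's law (growth form): g_Y = g_Y* - β × Δu = 3.56 - 1.8 × (1.82) = 3.56 - 3.276 = 0.284%.
Real GDP in the next year = 19517 × (1 + 0.284/100) = 19517 × 1.00284 ≈ 19572 billion.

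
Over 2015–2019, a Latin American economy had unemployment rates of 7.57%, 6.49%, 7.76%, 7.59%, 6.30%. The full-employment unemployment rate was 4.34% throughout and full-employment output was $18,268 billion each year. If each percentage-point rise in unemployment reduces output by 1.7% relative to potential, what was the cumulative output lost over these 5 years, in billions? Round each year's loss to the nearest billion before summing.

$4,351 billion

Year 2015: gap = -1.7 × (7.57 - 4.34) = -5.491%, loss ≈ 18268 × 5.491/100 ≈ 1003.
Year 2016: gap = -1.7 × (6.49 - 4.34) = -3.655%, loss ≈ 18268 × 3.655/100 ≈ 668.
Year 2017: gap = -1.7 × (7.76 - 4.34) = -5.814%, loss ≈ 18268 × 5.814/100 ≈ 1062.
Year 2018: gap = -1.7 × (7.59 - 4.34) = -5.525%, loss ≈ 18268 × 5.525/100 ≈ 1009.
Year 2019: gap = -1.7 × (6.3 - 4.34) = -3.332%, loss ≈ 18268 × 3.332/100 ≈ 609.
Total lost output = 1003 + 668 + 1062 + 1009 + 609 = 4351 billion.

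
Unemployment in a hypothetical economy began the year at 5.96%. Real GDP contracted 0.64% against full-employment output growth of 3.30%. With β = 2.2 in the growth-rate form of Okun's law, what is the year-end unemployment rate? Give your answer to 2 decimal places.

Growth-rate Okun's law: g_Y = g_Y* - β × Δu, so Δu = (g_Y* - g_Y)/β.
Δu = (3.3 + 0.64)/2.2 = 3.94/2.2 = 1.79 percentage points.
Year-end unemployment = 5.96 + 1.79 = 7.75%.

7.75%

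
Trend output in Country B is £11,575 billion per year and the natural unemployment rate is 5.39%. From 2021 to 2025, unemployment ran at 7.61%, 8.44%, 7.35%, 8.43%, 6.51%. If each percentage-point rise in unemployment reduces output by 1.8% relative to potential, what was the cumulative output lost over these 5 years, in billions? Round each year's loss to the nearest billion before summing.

Year 2021: gap = -1.8 × (7.61 - 5.39) = -3.996%, loss ≈ 11575 × 3.996/100 ≈ 463.
Year 2022: gap = -1.8 × (8.44 - 5.39) = -5.49%, loss ≈ 11575 × 5.49/100 ≈ 635.
Year 2023: gap = -1.8 × (7.35 - 5.39) = -3.528%, loss ≈ 11575 × 3.528/100 ≈ 408.
Year 2024: gap = -1.8 × (8.43 - 5.39) = -5.472%, loss ≈ 11575 × 5.472/100 ≈ 633.
Year 2025: gap = -1.8 × (6.51 - 5.39) = -2.016%, loss ≈ 11575 × 2.016/100 ≈ 233.
Total lost output = 463 + 635 + 408 + 633 + 233 = 2372 billion.

£2,372 billion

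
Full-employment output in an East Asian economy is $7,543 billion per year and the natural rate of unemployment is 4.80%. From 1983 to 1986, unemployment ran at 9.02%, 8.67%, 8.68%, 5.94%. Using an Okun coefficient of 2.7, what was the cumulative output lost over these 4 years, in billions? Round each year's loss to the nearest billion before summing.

$2,669 billion

Year 1983: gap = -2.7 × (9.02 - 4.8) = -11.394%, loss ≈ 7543 × 11.394/100 ≈ 859.
Year 1984: gap = -2.7 × (8.67 - 4.8) = -10.449%, loss ≈ 7543 × 10.449/100 ≈ 788.
Year 1985: gap = -2.7 × (8.68 - 4.8) = -10.476%, loss ≈ 7543 × 10.476/100 ≈ 790.
Year 1986: gap = -2.7 × (5.94 - 4.8) = -3.078%, loss ≈ 7543 × 3.078/100 ≈ 232.
Total lost output = 859 + 788 + 790 + 232 = 2669 billion.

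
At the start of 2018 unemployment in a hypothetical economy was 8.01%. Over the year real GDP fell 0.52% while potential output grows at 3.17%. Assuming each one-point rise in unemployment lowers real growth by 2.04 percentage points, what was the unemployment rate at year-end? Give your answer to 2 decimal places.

Growth-rate Okun's law: g_Y = g_Y* - β × Δu, so Δu = (g_Y* - g_Y)/β.
Δu = (3.17 + 0.52)/2.04 = 3.69/2.04 = 1.81 percentage points.
Year-end unemployment = 8.01 + 1.81 = 9.82%.

9.82%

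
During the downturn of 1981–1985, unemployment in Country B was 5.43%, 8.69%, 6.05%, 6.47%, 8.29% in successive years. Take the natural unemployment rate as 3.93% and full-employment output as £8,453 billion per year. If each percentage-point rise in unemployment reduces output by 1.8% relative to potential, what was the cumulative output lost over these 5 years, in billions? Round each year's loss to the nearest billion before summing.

Year 1981: gap = -1.8 × (5.43 - 3.93) = -2.7%, loss ≈ 8453 × 2.7/100 ≈ 228.
Year 1982: gap = -1.8 × (8.69 - 3.93) = -8.568%, loss ≈ 8453 × 8.568/100 ≈ 724.
Year 1983: gap = -1.8 × (6.05 - 3.93) = -3.816%, loss ≈ 8453 × 3.816/100 ≈ 323.
Year 1984: gap = -1.8 × (6.47 - 3.93) = -4.572%, loss ≈ 8453 × 4.572/100 ≈ 386.
Year 1985: gap = -1.8 × (8.29 - 3.93) = -7.848%, loss ≈ 8453 × 7.848/100 ≈ 663.
Total lost output = 228 + 724 + 323 + 386 + 663 = 2324 billion.

£2,324 billion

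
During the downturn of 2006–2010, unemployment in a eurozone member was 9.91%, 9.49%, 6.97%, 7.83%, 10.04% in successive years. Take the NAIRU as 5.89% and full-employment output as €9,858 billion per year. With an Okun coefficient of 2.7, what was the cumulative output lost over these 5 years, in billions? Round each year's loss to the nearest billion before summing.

€3,936 billion

Year 2006: gap = -2.7 × (9.91 - 5.89) = -10.854%, loss ≈ 9858 × 10.854/100 ≈ 1070.
Year 2007: gap = -2.7 × (9.49 - 5.89) = -9.72%, loss ≈ 9858 × 9.72/100 ≈ 958.
Year 2008: gap = -2.7 × (6.97 - 5.89) = -2.916%, loss ≈ 9858 × 2.916/100 ≈ 287.
Year 2009: gap = -2.7 × (7.83 - 5.89) = -5.238%, loss ≈ 9858 × 5.238/100 ≈ 516.
Year 2010: gap = -2.7 × (10.04 - 5.89) = -11.205%, loss ≈ 9858 × 11.205/100 ≈ 1105.
Total lost output = 1070 + 958 + 287 + 516 + 1105 = 3936 billion.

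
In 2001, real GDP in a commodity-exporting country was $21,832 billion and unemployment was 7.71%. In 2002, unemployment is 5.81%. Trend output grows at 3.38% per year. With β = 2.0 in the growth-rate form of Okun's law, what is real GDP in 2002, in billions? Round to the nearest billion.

$23,400 billion

Δu = 5.81 - 7.71 = -1.9 points.
Okun's law (growth form): g_Y = g_Y* - β × Δu = 3.38 - 2.0 × (-1.90) = 3.38 + 3.8 = 7.18%.
Real GDP in the next year = 21832 × (1 + 7.18/100) = 21832 × 1.0718 ≈ 23400 billion.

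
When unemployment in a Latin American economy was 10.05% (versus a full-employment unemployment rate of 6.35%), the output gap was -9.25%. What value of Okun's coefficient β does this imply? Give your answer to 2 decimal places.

Okun's law: output gap = -β × (u - u*).
-9.25 = -β × (10.05 - 6.35) = -β × 3.7, so β = 9.25/3.7 = 2.50.

β ≈ 2.50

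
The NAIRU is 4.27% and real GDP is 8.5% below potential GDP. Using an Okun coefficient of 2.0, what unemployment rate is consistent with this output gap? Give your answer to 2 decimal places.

From Okun's law, u - u* = -(output gap)/β = -(-8.5)/2.0 = 4.25 points.
So u = 4.27 + 4.25 = 8.52%.

8.52%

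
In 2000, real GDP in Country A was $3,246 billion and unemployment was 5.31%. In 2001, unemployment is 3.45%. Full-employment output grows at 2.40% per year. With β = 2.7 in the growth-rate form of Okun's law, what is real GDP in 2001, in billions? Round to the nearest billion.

Δu = 3.45 - 5.31 = -1.86 points.
Okun's law (growth form): g_Y = g_Y* - β × Δu = 2.40 - 2.7 × (-1.86) = 2.4 + 5.022 = 7.422%.
Real GDP in the next year = 3246 × (1 + 7.422/100) = 3246 × 1.07422 ≈ 3487 billion.

$3,487 billion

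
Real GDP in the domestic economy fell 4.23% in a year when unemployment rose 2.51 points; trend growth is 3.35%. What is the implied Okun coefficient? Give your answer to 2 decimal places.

Growth form: g_Y = g_Y* - β × Δu, so β = (g_Y* - g_Y)/Δu.
β = (3.35 + 4.23)/2.51 = 7.58/2.51 = 3.02.

β ≈ 3.02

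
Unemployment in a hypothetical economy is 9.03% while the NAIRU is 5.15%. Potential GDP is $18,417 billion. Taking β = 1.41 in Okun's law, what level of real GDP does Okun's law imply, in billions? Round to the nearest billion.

Unemployment gap = 9.03 - 5.15 = 3.88 points, so the output gap is -1.41 × 3.88 = -5.4708%.
Actual GDP = 18417 × (1 - 5.4708/100) = 18417 × 0.945292 ≈ 17409 billion.

$17,409 billion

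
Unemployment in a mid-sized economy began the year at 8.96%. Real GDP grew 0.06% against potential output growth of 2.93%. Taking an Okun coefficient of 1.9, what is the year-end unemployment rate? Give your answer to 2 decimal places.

Growth-rate Okun's law: g_Y = g_Y* - β × Δu, so Δu = (g_Y* - g_Y)/β.
Δu = (2.93 - 0.06)/1.9 = 2.87/1.9 = 1.51 percentage points.
Year-end unemployment = 8.96 + 1.51 = 10.47%.

10.47%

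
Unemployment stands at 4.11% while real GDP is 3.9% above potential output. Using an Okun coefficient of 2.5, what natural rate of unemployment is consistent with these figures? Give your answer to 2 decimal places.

5.67%

From Okun's law, u - u* = -(output gap)/β = -(3.9)/2.5 = -1.56 points.
So u* = 4.11 + 1.56 = 5.67%.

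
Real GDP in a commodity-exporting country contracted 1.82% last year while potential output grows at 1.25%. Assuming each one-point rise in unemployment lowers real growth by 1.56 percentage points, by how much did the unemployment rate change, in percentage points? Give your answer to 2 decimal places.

1.97 percentage points

Growth-rate Okun's law: g_Y = g_Y* - β × Δu, so Δu = (g_Y* - g_Y)/β.
Δu = (1.25 + 1.82)/1.56 = 3.07/1.56 = 1.97 percentage points.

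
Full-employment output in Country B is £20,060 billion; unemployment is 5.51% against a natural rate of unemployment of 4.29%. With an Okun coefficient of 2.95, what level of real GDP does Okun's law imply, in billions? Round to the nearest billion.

£19,338 billion

Unemployment gap = 5.51 - 4.29 = 1.22 points, so the output gap is -2.95 × 1.22 = -3.599%.
Actual GDP = 20060 × (1 - 3.599/100) = 20060 × 0.96401 ≈ 19338 billion.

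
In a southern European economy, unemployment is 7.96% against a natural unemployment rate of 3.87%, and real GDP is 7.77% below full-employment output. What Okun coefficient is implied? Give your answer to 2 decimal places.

Okun's law: output gap = -β × (u - u*).
-7.77 = -β × (7.96 - 3.87) = -β × 4.09, so β = 7.77/4.09 = 1.90.

β ≈ 1.90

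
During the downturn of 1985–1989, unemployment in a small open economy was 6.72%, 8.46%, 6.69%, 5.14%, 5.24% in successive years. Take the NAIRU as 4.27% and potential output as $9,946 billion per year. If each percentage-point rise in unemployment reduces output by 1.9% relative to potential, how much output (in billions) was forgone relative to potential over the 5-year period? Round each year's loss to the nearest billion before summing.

Year 1985: gap = -1.9 × (6.72 - 4.27) = -4.655%, loss ≈ 9946 × 4.655/100 ≈ 463.
Year 1986: gap = -1.9 × (8.46 - 4.27) = -7.961%, loss ≈ 9946 × 7.961/100 ≈ 792.
Year 1987: gap = -1.9 × (6.69 - 4.27) = -4.598%, loss ≈ 9946 × 4.598/100 ≈ 457.
Year 1988: gap = -1.9 × (5.14 - 4.27) = -1.653%, loss ≈ 9946 × 1.653/100 ≈ 164.
Year 1989: gap = -1.9 × (5.24 - 4.27) = -1.843%, loss ≈ 9946 × 1.843/100 ≈ 183.
Total lost output = 463 + 792 + 457 + 164 + 183 = 2059 billion.

$2,059 billion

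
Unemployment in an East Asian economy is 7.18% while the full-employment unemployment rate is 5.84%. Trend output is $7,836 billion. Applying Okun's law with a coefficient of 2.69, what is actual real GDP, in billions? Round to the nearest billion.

Unemployment gap = 7.18 - 5.84 = 1.34 points, so the output gap is -2.69 × 1.34 = -3.6046%.
Actual GDP = 7836 × (1 - 3.6046/100) = 7836 × 0.963954 ≈ 7554 billion.

$7,554 billion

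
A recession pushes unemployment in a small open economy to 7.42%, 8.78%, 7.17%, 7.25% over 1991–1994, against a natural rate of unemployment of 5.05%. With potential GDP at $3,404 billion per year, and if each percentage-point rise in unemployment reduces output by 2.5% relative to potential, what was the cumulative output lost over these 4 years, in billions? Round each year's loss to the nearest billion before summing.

$886 billion

Year 1991: gap = -2.5 × (7.42 - 5.05) = -5.925%, loss ≈ 3404 × 5.925/100 ≈ 202.
Year 1992: gap = -2.5 × (8.78 - 5.05) = -9.325%, loss ≈ 3404 × 9.325/100 ≈ 317.
Year 1993: gap = -2.5 × (7.17 - 5.05) = -5.3%, loss ≈ 3404 × 5.3/100 ≈ 180.
Year 1994: gap = -2.5 × (7.25 - 5.05) = -5.5%, loss ≈ 3404 × 5.5/100 ≈ 187.
Total lost output = 202 + 317 + 180 + 187 = 886 billion.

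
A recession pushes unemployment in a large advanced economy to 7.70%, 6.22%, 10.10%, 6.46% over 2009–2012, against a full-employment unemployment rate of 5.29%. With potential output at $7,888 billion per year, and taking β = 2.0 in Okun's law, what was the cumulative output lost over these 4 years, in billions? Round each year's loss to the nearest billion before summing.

Year 2009: gap = -2.0 × (7.7 - 5.29) = -4.82%, loss ≈ 7888 × 4.82/100 ≈ 380.
Year 2010: gap = -2.0 × (6.22 - 5.29) = -1.86%, loss ≈ 7888 × 1.86/100 ≈ 147.
Year 2011: gap = -2.0 × (10.1 - 5.29) = -9.62%, loss ≈ 7888 × 9.62/100 ≈ 759.
Year 2012: gap = -2.0 × (6.46 - 5.29) = -2.34%, loss ≈ 7888 × 2.34/100 ≈ 185.
Total lost output = 380 + 147 + 759 + 185 = 1471 billion.

$1,471 billion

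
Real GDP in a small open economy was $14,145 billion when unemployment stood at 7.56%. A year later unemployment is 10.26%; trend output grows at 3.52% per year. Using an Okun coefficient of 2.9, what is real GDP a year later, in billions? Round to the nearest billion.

$13,535 billion

Δu = 10.26 - 7.56 = 2.7 points.
Okun's law (growth form): g_Y = g_Y* - β × Δu = 3.52 - 2.9 × (2.70) = 3.52 - 7.83 = -4.31%.
Real GDP in the next year = 14145 × (1 - 4.31/100) = 14145 × 0.9569 ≈ 13535 billion.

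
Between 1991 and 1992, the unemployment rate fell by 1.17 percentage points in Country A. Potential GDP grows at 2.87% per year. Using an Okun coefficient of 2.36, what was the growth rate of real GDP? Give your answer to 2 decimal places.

5.63%

Growth-rate Okun's law: g_Y = g_Y* - β × Δu.
g_Y = 2.87 - 2.36 × (-1.17) = 2.87 + 2.7612 = 5.6312%, i.e. 5.63% to 2 d.p.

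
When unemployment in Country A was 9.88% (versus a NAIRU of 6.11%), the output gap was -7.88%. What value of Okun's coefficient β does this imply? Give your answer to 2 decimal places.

β ≈ 2.09

Okun's law: output gap = -β × (u - u*).
-7.88 = -β × (9.88 - 6.11) = -β × 3.77, so β = 7.88/3.77 = 2.09.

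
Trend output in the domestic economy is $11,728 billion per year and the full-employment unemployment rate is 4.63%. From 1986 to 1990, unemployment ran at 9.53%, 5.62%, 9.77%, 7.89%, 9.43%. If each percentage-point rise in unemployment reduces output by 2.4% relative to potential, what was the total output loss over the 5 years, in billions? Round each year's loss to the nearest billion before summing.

Year 1986: gap = -2.4 × (9.53 - 4.63) = -11.76%, loss ≈ 11728 × 11.76/100 ≈ 1379.
Year 1987: gap = -2.4 × (5.62 - 4.63) = -2.376%, loss ≈ 11728 × 2.376/100 ≈ 279.
Year 1988: gap = -2.4 × (9.77 - 4.63) = -12.336%, loss ≈ 11728 × 12.336/100 ≈ 1447.
Year 1989: gap = -2.4 × (7.89 - 4.63) = -7.824%, loss ≈ 11728 × 7.824/100 ≈ 918.
Year 1990: gap = -2.4 × (9.43 - 4.63) = -11.52%, loss ≈ 11728 × 11.52/100 ≈ 1351.
Total lost output = 1379 + 279 + 1447 + 918 + 1351 = 5374 billion.

$5,374 billion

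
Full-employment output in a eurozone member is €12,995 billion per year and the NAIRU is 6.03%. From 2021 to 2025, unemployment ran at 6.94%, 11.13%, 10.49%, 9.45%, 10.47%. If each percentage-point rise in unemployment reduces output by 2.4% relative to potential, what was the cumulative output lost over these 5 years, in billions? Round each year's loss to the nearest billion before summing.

€5,718 billion

Year 2021: gap = -2.4 × (6.94 - 6.03) = -2.184%, loss ≈ 12995 × 2.184/100 ≈ 284.
Year 2022: gap = -2.4 × (11.13 - 6.03) = -12.24%, loss ≈ 12995 × 12.24/100 ≈ 1591.
Year 2023: gap = -2.4 × (10.49 - 6.03) = -10.704%, loss ≈ 12995 × 10.704/100 ≈ 1391.
Year 2024: gap = -2.4 × (9.45 - 6.03) = -8.208%, loss ≈ 12995 × 8.208/100 ≈ 1067.
Year 2025: gap = -2.4 × (10.47 - 6.03) = -10.656%, loss ≈ 12995 × 10.656/100 ≈ 1385.
Total lost output = 284 + 1591 + 1391 + 1067 + 1385 = 5718 billion.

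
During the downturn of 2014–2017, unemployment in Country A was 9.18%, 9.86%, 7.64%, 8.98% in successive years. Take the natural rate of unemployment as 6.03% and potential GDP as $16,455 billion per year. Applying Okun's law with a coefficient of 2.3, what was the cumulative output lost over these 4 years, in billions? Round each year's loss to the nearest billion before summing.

Year 2014: gap = -2.3 × (9.18 - 6.03) = -7.245%, loss ≈ 16455 × 7.245/100 ≈ 1192.
Year 2015: gap = -2.3 × (9.86 - 6.03) = -8.809%, loss ≈ 16455 × 8.809/100 ≈ 1450.
Year 2016: gap = -2.3 × (7.64 - 6.03) = -3.703%, loss ≈ 16455 × 3.703/100 ≈ 609.
Year 2017: gap = -2.3 × (8.98 - 6.03) = -6.785%, loss ≈ 16455 × 6.785/100 ≈ 1116.
Total lost output = 1192 + 1450 + 609 + 1116 = 4367 billion.

$4,367 billion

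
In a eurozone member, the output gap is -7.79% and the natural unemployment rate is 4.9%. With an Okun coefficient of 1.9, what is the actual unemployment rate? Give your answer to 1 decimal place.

From Okun's law, u - u* = -(output gap)/β = -(-7.79)/1.9 = 4.1 points.
So u = 4.9 + 4.1 = 9.0%.

9.0%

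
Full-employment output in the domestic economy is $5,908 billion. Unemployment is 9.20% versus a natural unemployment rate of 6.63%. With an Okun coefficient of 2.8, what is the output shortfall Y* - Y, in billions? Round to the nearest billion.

Output gap = -2.8 × (9.2 - 6.63) = -2.8 × 2.57 = -7.196%.
Actual GDP ≈ 5908 × 0.92804 ≈ 5483 billion, so the shortfall is 5908 - 5483 = 425 billion.

$425 billion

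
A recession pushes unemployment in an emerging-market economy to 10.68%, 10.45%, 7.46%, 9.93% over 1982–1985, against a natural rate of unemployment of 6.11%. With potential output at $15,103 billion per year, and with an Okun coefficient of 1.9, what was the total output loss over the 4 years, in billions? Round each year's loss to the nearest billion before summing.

$4,039 billion

Year 1982: gap = -1.9 × (10.68 - 6.11) = -8.683%, loss ≈ 15103 × 8.683/100 ≈ 1311.
Year 1983: gap = -1.9 × (10.45 - 6.11) = -8.246%, loss ≈ 15103 × 8.246/100 ≈ 1245.
Year 1984: gap = -1.9 × (7.46 - 6.11) = -2.565%, loss ≈ 15103 × 2.565/100 ≈ 387.
Year 1985: gap = -1.9 × (9.93 - 6.11) = -7.258%, loss ≈ 15103 × 7.258/100 ≈ 1096.
Total lost output = 1311 + 1245 + 387 + 1096 = 4039 billion.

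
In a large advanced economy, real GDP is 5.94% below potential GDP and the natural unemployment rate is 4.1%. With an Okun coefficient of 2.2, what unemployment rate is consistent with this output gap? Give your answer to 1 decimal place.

6.8%

From Okun's law, u - u* = -(output gap)/β = -(-5.94)/2.2 = 2.7 points.
So u = 4.1 + 2.7 = 6.8%.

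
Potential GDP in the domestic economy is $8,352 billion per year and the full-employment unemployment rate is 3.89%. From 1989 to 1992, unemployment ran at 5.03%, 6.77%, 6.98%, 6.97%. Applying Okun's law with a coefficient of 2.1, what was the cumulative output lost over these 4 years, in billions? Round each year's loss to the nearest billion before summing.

$1,787 billion

Year 1989: gap = -2.1 × (5.03 - 3.89) = -2.394%, loss ≈ 8352 × 2.394/100 ≈ 200.
Year 1990: gap = -2.1 × (6.77 - 3.89) = -6.048%, loss ≈ 8352 × 6.048/100 ≈ 505.
Year 1991: gap = -2.1 × (6.98 - 3.89) = -6.489%, loss ≈ 8352 × 6.489/100 ≈ 542.
Year 1992: gap = -2.1 × (6.97 - 3.89) = -6.468%, loss ≈ 8352 × 6.468/100 ≈ 540.
Total lost output = 200 + 505 + 542 + 540 = 1787 billion.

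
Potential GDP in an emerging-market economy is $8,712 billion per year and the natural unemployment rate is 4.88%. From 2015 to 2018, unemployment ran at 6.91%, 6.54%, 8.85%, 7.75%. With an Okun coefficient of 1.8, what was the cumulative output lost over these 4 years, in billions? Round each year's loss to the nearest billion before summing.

Year 2015: gap = -1.8 × (6.91 - 4.88) = -3.654%, loss ≈ 8712 × 3.654/100 ≈ 318.
Year 2016: gap = -1.8 × (6.54 - 4.88) = -2.988%, loss ≈ 8712 × 2.988/100 ≈ 260.
Year 2017: gap = -1.8 × (8.85 - 4.88) = -7.146%, loss ≈ 8712 × 7.146/100 ≈ 623.
Year 2018: gap = -1.8 × (7.75 - 4.88) = -5.166%, loss ≈ 8712 × 5.166/100 ≈ 450.
Total lost output = 318 + 260 + 623 + 450 = 1651 billion.

$1,651 billion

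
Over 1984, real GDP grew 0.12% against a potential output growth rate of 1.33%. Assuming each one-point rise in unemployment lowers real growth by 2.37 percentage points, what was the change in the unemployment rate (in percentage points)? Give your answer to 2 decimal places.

0.51 percentage points

Growth-rate Okun's law: g_Y = g_Y* - β × Δu, so Δu = (g_Y* - g_Y)/β.
Δu = (1.33 - 0.12)/2.37 = 1.21/2.37 = 0.51 percentage points.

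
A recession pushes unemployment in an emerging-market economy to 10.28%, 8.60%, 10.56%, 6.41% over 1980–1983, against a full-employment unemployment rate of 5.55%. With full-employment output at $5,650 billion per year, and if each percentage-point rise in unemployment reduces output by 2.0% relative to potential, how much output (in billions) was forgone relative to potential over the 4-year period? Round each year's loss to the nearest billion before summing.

$1,542 billion

Year 1980: gap = -2.0 × (10.28 - 5.55) = -9.46%, loss ≈ 5650 × 9.46/100 ≈ 534.
Year 1981: gap = -2.0 × (8.6 - 5.55) = -6.1%, loss ≈ 5650 × 6.1/100 ≈ 345.
Year 1982: gap = -2.0 × (10.56 - 5.55) = -10.02%, loss ≈ 5650 × 10.02/100 ≈ 566.
Year 1983: gap = -2.0 × (6.41 - 5.55) = -1.72%, loss ≈ 5650 × 1.72/100 ≈ 97.
Total lost output = 534 + 345 + 566 + 97 = 1542 billion.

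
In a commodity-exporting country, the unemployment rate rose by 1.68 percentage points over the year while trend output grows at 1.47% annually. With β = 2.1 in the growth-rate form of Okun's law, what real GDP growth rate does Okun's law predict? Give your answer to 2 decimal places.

-2.06%

Growth-rate Okun's law: g_Y = g_Y* - β × Δu.
g_Y = 1.47 - 2.1 × (1.68) = 1.47 - 3.528 = -2.058%, i.e. -2.06% to 2 d.p.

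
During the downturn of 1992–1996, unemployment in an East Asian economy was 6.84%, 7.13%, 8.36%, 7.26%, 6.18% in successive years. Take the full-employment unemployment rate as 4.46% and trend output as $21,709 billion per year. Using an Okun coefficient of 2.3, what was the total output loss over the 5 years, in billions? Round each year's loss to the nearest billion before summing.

Year 1992: gap = -2.3 × (6.84 - 4.46) = -5.474%, loss ≈ 21709 × 5.474/100 ≈ 1188.
Year 1993: gap = -2.3 × (7.13 - 4.46) = -6.141%, loss ≈ 21709 × 6.141/100 ≈ 1333.
Year 1994: gap = -2.3 × (8.36 - 4.46) = -8.97%, loss ≈ 21709 × 8.97/100 ≈ 1947.
Year 1995: gap = -2.3 × (7.26 - 4.46) = -6.44%, loss ≈ 21709 × 6.44/100 ≈ 1398.
Year 1996: gap = -2.3 × (6.18 - 4.46) = -3.956%, loss ≈ 21709 × 3.956/100 ≈ 859.
Total lost output = 1188 + 1333 + 1947 + 1398 + 859 = 6725 billion.

$6,725 billion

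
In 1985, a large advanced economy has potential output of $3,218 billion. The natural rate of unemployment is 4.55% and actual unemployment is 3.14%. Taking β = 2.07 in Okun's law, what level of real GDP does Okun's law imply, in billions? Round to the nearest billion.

$3,312 billion

Unemployment gap = 3.14 - 4.55 = -1.41 points, so the output gap is -2.07 × (-1.41) = 2.9187%.
Actual GDP = 3218 × (1 + 2.9187/100) = 3218 × 1.029187 ≈ 3312 billion.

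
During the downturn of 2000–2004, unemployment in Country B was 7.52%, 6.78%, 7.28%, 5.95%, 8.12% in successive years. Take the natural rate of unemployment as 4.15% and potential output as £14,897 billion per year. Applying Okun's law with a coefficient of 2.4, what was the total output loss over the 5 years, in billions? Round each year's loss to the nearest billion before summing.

Year 2000: gap = -2.4 × (7.52 - 4.15) = -8.088%, loss ≈ 14897 × 8.088/100 ≈ 1205.
Year 2001: gap = -2.4 × (6.78 - 4.15) = -6.312%, loss ≈ 14897 × 6.312/100 ≈ 940.
Year 2002: gap = -2.4 × (7.28 - 4.15) = -7.512%, loss ≈ 14897 × 7.512/100 ≈ 1119.
Year 2003: gap = -2.4 × (5.95 - 4.15) = -4.32%, loss ≈ 14897 × 4.32/100 ≈ 644.
Year 2004: gap = -2.4 × (8.12 - 4.15) = -9.528%, loss ≈ 14897 × 9.528/100 ≈ 1419.
Total lost output = 1205 + 940 + 1119 + 644 + 1419 = 5327 billion.

£5,327 billion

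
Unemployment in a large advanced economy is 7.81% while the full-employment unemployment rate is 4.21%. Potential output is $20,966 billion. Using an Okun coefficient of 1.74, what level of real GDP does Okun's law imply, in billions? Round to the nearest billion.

$19,653 billion

Unemployment gap = 7.81 - 4.21 = 3.6 points, so the output gap is -1.74 × 3.6 = -6.264%.
Actual GDP = 20966 × (1 - 6.264/100) = 20966 × 0.93736 ≈ 19653 billion.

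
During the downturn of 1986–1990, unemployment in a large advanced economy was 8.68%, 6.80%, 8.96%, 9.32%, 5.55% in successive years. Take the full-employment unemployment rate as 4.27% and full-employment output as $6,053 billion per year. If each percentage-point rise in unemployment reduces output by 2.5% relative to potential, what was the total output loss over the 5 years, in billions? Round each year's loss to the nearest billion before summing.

$2,718 billion

Year 1986: gap = -2.5 × (8.68 - 4.27) = -11.025%, loss ≈ 6053 × 11.025/100 ≈ 667.
Year 1987: gap = -2.5 × (6.8 - 4.27) = -6.325%, loss ≈ 6053 × 6.325/100 ≈ 383.
Year 1988: gap = -2.5 × (8.96 - 4.27) = -11.725%, loss ≈ 6053 × 11.725/100 ≈ 710.
Year 1989: gap = -2.5 × (9.32 - 4.27) = -12.625%, loss ≈ 6053 × 12.625/100 ≈ 764.
Year 1990: gap = -2.5 × (5.55 - 4.27) = -3.2%, loss ≈ 6053 × 3.2/100 ≈ 194.
Total lost output = 667 + 383 + 710 + 764 + 194 = 2718 billion.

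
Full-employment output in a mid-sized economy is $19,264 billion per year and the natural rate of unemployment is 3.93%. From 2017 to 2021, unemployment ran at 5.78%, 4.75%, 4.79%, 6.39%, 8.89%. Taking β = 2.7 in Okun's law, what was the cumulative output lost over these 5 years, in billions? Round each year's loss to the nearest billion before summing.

Year 2017: gap = -2.7 × (5.78 - 3.93) = -4.995%, loss ≈ 19264 × 4.995/100 ≈ 962.
Year 2018: gap = -2.7 × (4.75 - 3.93) = -2.214%, loss ≈ 19264 × 2.214/100 ≈ 427.
Year 2019: gap = -2.7 × (4.79 - 3.93) = -2.322%, loss ≈ 19264 × 2.322/100 ≈ 447.
Year 2020: gap = -2.7 × (6.39 - 3.93) = -6.642%, loss ≈ 19264 × 6.642/100 ≈ 1280.
Year 2021: gap = -2.7 × (8.89 - 3.93) = -13.392%, loss ≈ 19264 × 13.392/100 ≈ 2580.
Total lost output = 962 + 427 + 447 + 1280 + 2580 = 5696 billion.

$5,696 billion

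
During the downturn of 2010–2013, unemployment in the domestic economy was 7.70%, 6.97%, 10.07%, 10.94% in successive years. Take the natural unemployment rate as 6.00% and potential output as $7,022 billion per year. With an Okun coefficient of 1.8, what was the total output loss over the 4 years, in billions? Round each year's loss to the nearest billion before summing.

Year 2010: gap = -1.8 × (7.7 - 6) = -3.06%, loss ≈ 7022 × 3.06/100 ≈ 215.
Year 2011: gap = -1.8 × (6.97 - 6) = -1.746%, loss ≈ 7022 × 1.746/100 ≈ 123.
Year 2012: gap = -1.8 × (10.07 - 6) = -7.326%, loss ≈ 7022 × 7.326/100 ≈ 514.
Year 2013: gap = -1.8 × (10.94 - 6) = -8.892%, loss ≈ 7022 × 8.892/100 ≈ 624.
Total lost output = 215 + 123 + 514 + 624 = 1476 billion.

$1,476 billion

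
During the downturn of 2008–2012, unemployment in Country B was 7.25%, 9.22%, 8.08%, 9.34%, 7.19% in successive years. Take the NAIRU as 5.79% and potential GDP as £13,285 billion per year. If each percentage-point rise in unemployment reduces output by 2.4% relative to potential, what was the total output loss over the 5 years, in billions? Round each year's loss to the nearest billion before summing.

£3,868 billion

Year 2008: gap = -2.4 × (7.25 - 5.79) = -3.504%, loss ≈ 13285 × 3.504/100 ≈ 466.
Year 2009: gap = -2.4 × (9.22 - 5.79) = -8.232%, loss ≈ 13285 × 8.232/100 ≈ 1094.
Year 2010: gap = -2.4 × (8.08 - 5.79) = -5.496%, loss ≈ 13285 × 5.496/100 ≈ 730.
Year 2011: gap = -2.4 × (9.34 - 5.79) = -8.52%, loss ≈ 13285 × 8.52/100 ≈ 1132.
Year 2012: gap = -2.4 × (7.19 - 5.79) = -3.36%, loss ≈ 13285 × 3.36/100 ≈ 446.
Total lost output = 466 + 1094 + 730 + 1132 + 446 = 3868 billion.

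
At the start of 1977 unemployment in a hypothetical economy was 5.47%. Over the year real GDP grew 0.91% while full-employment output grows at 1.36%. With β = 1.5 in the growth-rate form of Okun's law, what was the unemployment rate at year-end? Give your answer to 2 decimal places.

Growth-rate Okun's law: g_Y = g_Y* - β × Δu, so Δu = (g_Y* - g_Y)/β.
Δu = (1.36 - 0.91)/1.5 = 0.45/1.5 = 0.30 percentage points.
Year-end unemployment = 5.47 + 0.3 = 5.77%.

5.77%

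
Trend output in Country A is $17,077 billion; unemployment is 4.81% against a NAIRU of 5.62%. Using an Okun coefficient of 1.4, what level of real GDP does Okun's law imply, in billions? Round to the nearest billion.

Unemployment gap = 4.81 - 5.62 = -0.81 points, so the output gap is -1.4 × (-0.81) = 1.134%.
Actual GDP = 17077 × (1 + 1.134/100) = 17077 × 1.01134 ≈ 17271 billion.

$17,271 billion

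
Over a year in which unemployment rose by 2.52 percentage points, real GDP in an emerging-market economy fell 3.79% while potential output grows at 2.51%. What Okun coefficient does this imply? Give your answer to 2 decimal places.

Growth form: g_Y = g_Y* - β × Δu, so β = (g_Y* - g_Y)/Δu.
β = (2.51 + 3.79)/2.52 = 6.3/2.52 = 2.50.

β ≈ 2.50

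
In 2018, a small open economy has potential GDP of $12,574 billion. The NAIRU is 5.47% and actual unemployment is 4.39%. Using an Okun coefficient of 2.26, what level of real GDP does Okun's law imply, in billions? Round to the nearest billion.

Unemployment gap = 4.39 - 5.47 = -1.08 points, so the output gap is -2.26 × (-1.08) = 2.4408%.
Actual GDP = 12574 × (1 + 2.4408/100) = 12574 × 1.024408 ≈ 12881 billion.

$12,881 billion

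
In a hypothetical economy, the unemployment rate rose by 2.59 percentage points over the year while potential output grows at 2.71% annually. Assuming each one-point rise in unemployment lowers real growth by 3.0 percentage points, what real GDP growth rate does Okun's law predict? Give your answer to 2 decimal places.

-5.06%

Growth-rate Okun's law: g_Y = g_Y* - β × Δu.
g_Y = 2.71 - 3.0 × (2.59) = 2.71 - 7.77 = -5.06%, i.e. -5.06% to 2 d.p.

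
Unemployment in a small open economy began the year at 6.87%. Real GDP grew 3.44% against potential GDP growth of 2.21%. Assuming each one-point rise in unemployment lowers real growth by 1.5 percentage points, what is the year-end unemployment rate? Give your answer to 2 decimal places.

6.05%

Growth-rate Okun's law: g_Y = g_Y* - β × Δu, so Δu = (g_Y* - g_Y)/β.
Δu = (2.21 - 3.44)/1.5 = -1.23/1.5 = -0.82 percentage points.
Year-end unemployment = 6.87 - 0.82 = 6.05%.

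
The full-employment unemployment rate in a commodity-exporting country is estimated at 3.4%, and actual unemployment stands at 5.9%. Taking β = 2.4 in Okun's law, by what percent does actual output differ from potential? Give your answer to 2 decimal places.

-6.00%

The unemployment gap is 5.9 - 3.4 = 2.5 percentage points.
Okun's law gives an output gap of -2.4 × 2.5 = -6%, i.e. 6.00% below potential.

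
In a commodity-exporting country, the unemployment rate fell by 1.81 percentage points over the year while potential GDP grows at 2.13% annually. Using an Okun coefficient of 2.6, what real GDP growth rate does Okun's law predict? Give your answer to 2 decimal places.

Growth-rate Okun's law: g_Y = g_Y* - β × Δu.
g_Y = 2.13 - 2.6 × (-1.81) = 2.13 + 4.706 = 6.836%, i.e. 6.84% to 2 d.p.

6.84%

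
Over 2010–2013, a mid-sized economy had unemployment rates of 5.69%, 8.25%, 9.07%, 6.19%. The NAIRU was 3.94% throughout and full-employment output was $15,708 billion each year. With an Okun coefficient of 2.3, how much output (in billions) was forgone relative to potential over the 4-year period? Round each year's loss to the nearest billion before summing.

Year 2010: gap = -2.3 × (5.69 - 3.94) = -4.025%, loss ≈ 15708 × 4.025/100 ≈ 632.
Year 2011: gap = -2.3 × (8.25 - 3.94) = -9.913%, loss ≈ 15708 × 9.913/100 ≈ 1557.
Year 2012: gap = -2.3 × (9.07 - 3.94) = -11.799%, loss ≈ 15708 × 11.799/100 ≈ 1853.
Year 2013: gap = -2.3 × (6.19 - 3.94) = -5.175%, loss ≈ 15708 × 5.175/100 ≈ 813.
Total lost output = 632 + 1557 + 1853 + 813 = 4855 billion.

$4,855 billion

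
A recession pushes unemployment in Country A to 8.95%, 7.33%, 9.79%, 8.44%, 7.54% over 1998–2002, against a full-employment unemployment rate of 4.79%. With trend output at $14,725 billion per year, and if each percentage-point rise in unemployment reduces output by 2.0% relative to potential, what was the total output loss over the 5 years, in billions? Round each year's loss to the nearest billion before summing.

Year 1998: gap = -2.0 × (8.95 - 4.79) = -8.32%, loss ≈ 14725 × 8.32/100 ≈ 1225.
Year 1999: gap = -2.0 × (7.33 - 4.79) = -5.08%, loss ≈ 14725 × 5.08/100 ≈ 748.
Year 2000: gap = -2.0 × (9.79 - 4.79) = -10%, loss ≈ 14725 × 10/100 ≈ 1473.
Year 2001: gap = -2.0 × (8.44 - 4.79) = -7.3%, loss ≈ 14725 × 7.3/100 ≈ 1075.
Year 2002: gap = -2.0 × (7.54 - 4.79) = -5.5%, loss ≈ 14725 × 5.5/100 ≈ 810.
Total lost output = 1225 + 748 + 1473 + 1075 + 810 = 5331 billion.

$5,331 billion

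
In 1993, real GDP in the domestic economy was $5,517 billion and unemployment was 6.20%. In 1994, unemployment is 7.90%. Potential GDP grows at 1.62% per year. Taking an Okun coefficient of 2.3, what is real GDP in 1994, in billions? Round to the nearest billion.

$5,391 billion

Δu = 7.9 - 6.2 = 1.7 points.
Okun's law (growth form): g_Y = g_Y* - β × Δu = 1.62 - 2.3 × (1.70) = 1.62 - 3.91 = -2.29%.
Real GDP in the next year = 5517 × (1 - 2.29/100) = 5517 × 0.9771 ≈ 5391 billion.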